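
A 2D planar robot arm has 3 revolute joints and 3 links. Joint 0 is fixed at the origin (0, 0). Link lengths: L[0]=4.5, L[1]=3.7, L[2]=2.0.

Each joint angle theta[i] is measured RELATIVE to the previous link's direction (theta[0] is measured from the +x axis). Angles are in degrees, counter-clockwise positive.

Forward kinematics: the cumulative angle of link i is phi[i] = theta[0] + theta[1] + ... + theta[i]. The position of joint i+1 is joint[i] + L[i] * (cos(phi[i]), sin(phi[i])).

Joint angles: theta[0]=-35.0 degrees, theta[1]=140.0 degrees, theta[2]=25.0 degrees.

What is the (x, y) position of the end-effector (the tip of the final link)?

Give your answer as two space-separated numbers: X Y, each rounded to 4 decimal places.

Answer: 1.4430 2.5249

Derivation:
joint[0] = (0.0000, 0.0000)  (base)
link 0: phi[0] = -35 = -35 deg
  cos(-35 deg) = 0.8192, sin(-35 deg) = -0.5736
  joint[1] = (0.0000, 0.0000) + 4.5 * (0.8192, -0.5736) = (0.0000 + 3.6862, 0.0000 + -2.5811) = (3.6862, -2.5811)
link 1: phi[1] = -35 + 140 = 105 deg
  cos(105 deg) = -0.2588, sin(105 deg) = 0.9659
  joint[2] = (3.6862, -2.5811) + 3.7 * (-0.2588, 0.9659) = (3.6862 + -0.9576, -2.5811 + 3.5739) = (2.7286, 0.9928)
link 2: phi[2] = -35 + 140 + 25 = 130 deg
  cos(130 deg) = -0.6428, sin(130 deg) = 0.7660
  joint[3] = (2.7286, 0.9928) + 2 * (-0.6428, 0.7660) = (2.7286 + -1.2856, 0.9928 + 1.5321) = (1.4430, 2.5249)
End effector: (1.4430, 2.5249)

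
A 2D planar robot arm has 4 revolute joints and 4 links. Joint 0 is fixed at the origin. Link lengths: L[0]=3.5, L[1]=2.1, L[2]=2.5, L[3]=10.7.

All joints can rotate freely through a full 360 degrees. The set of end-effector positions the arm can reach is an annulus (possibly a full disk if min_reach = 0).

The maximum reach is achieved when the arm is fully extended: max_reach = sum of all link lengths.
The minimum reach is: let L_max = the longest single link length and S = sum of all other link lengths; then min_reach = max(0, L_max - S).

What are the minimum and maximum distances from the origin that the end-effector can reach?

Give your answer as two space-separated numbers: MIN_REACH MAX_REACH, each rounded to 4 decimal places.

Answer: 2.6000 18.8000

Derivation:
Link lengths: [3.5, 2.1, 2.5, 10.7]
max_reach = 3.5 + 2.1 + 2.5 + 10.7 = 18.8
L_max = max([3.5, 2.1, 2.5, 10.7]) = 10.7
S (sum of others) = 18.8 - 10.7 = 8.1
min_reach = max(0, 10.7 - 8.1) = max(0, 2.6) = 2.6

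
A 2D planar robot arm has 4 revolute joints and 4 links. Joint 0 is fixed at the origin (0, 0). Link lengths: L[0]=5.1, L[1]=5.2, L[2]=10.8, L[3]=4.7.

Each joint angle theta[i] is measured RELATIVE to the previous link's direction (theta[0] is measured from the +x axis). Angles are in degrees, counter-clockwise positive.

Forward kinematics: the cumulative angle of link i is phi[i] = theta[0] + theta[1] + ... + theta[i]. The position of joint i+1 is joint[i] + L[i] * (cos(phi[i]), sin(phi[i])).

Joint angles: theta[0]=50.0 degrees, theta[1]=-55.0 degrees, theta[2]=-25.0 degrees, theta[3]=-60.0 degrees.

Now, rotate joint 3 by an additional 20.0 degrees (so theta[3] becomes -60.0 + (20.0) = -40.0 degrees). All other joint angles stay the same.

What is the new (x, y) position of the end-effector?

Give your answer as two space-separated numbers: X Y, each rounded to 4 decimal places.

joint[0] = (0.0000, 0.0000)  (base)
link 0: phi[0] = 50 = 50 deg
  cos(50 deg) = 0.6428, sin(50 deg) = 0.7660
  joint[1] = (0.0000, 0.0000) + 5.1 * (0.6428, 0.7660) = (0.0000 + 3.2782, 0.0000 + 3.9068) = (3.2782, 3.9068)
link 1: phi[1] = 50 + -55 = -5 deg
  cos(-5 deg) = 0.9962, sin(-5 deg) = -0.0872
  joint[2] = (3.2782, 3.9068) + 5.2 * (0.9962, -0.0872) = (3.2782 + 5.1802, 3.9068 + -0.4532) = (8.4584, 3.4536)
link 2: phi[2] = 50 + -55 + -25 = -30 deg
  cos(-30 deg) = 0.8660, sin(-30 deg) = -0.5000
  joint[3] = (8.4584, 3.4536) + 10.8 * (0.8660, -0.5000) = (8.4584 + 9.3531, 3.4536 + -5.4000) = (17.8115, -1.9464)
link 3: phi[3] = 50 + -55 + -25 + -40 = -70 deg
  cos(-70 deg) = 0.3420, sin(-70 deg) = -0.9397
  joint[4] = (17.8115, -1.9464) + 4.7 * (0.3420, -0.9397) = (17.8115 + 1.6075, -1.9464 + -4.4166) = (19.4190, -6.3629)
End effector: (19.4190, -6.3629)

Answer: 19.4190 -6.3629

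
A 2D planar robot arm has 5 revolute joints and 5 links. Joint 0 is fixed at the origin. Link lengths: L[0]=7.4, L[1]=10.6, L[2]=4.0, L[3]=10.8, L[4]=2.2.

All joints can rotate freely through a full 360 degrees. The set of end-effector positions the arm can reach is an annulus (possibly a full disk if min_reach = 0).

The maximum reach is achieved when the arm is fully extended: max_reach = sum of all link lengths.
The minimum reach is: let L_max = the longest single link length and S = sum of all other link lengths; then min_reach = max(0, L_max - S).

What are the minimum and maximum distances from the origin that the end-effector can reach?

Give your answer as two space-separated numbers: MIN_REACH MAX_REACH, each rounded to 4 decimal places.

Answer: 0.0000 35.0000

Derivation:
Link lengths: [7.4, 10.6, 4.0, 10.8, 2.2]
max_reach = 7.4 + 10.6 + 4 + 10.8 + 2.2 = 35
L_max = max([7.4, 10.6, 4.0, 10.8, 2.2]) = 10.8
S (sum of others) = 35 - 10.8 = 24.2
min_reach = max(0, 10.8 - 24.2) = max(0, -13.4) = 0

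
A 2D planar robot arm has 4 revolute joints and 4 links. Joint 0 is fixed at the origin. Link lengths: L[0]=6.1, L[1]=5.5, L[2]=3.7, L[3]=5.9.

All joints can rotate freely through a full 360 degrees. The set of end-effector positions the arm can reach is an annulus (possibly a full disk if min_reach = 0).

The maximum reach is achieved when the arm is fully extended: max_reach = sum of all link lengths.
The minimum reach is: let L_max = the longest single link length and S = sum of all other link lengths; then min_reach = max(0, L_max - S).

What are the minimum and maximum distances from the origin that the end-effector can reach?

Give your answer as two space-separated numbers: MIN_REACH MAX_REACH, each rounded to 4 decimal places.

Answer: 0.0000 21.2000

Derivation:
Link lengths: [6.1, 5.5, 3.7, 5.9]
max_reach = 6.1 + 5.5 + 3.7 + 5.9 = 21.2
L_max = max([6.1, 5.5, 3.7, 5.9]) = 6.1
S (sum of others) = 21.2 - 6.1 = 15.1
min_reach = max(0, 6.1 - 15.1) = max(0, -9) = 0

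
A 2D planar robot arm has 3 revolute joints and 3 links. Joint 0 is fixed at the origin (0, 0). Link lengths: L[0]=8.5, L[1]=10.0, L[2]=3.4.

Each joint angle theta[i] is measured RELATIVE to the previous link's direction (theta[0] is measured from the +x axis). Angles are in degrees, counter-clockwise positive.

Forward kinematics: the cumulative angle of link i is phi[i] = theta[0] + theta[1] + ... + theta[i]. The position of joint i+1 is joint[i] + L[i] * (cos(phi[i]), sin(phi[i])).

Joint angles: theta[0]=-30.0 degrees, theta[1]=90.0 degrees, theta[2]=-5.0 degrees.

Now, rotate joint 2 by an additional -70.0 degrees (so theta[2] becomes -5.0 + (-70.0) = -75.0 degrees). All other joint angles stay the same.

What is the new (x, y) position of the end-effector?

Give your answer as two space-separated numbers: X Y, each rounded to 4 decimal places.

joint[0] = (0.0000, 0.0000)  (base)
link 0: phi[0] = -30 = -30 deg
  cos(-30 deg) = 0.8660, sin(-30 deg) = -0.5000
  joint[1] = (0.0000, 0.0000) + 8.5 * (0.8660, -0.5000) = (0.0000 + 7.3612, 0.0000 + -4.2500) = (7.3612, -4.2500)
link 1: phi[1] = -30 + 90 = 60 deg
  cos(60 deg) = 0.5000, sin(60 deg) = 0.8660
  joint[2] = (7.3612, -4.2500) + 10 * (0.5000, 0.8660) = (7.3612 + 5.0000, -4.2500 + 8.6603) = (12.3612, 4.4103)
link 2: phi[2] = -30 + 90 + -75 = -15 deg
  cos(-15 deg) = 0.9659, sin(-15 deg) = -0.2588
  joint[3] = (12.3612, 4.4103) + 3.4 * (0.9659, -0.2588) = (12.3612 + 3.2841, 4.4103 + -0.8800) = (15.6454, 3.5303)
End effector: (15.6454, 3.5303)

Answer: 15.6454 3.5303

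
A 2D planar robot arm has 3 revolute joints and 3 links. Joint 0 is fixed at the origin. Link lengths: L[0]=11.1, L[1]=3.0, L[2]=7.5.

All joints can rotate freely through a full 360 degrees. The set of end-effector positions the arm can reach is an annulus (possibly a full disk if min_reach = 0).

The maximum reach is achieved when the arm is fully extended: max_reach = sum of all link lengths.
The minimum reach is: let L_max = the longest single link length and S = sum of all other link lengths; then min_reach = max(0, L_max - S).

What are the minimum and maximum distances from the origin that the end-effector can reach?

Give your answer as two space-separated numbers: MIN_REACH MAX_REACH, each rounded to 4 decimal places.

Answer: 0.6000 21.6000

Derivation:
Link lengths: [11.1, 3.0, 7.5]
max_reach = 11.1 + 3 + 7.5 = 21.6
L_max = max([11.1, 3.0, 7.5]) = 11.1
S (sum of others) = 21.6 - 11.1 = 10.5
min_reach = max(0, 11.1 - 10.5) = max(0, 0.6) = 0.6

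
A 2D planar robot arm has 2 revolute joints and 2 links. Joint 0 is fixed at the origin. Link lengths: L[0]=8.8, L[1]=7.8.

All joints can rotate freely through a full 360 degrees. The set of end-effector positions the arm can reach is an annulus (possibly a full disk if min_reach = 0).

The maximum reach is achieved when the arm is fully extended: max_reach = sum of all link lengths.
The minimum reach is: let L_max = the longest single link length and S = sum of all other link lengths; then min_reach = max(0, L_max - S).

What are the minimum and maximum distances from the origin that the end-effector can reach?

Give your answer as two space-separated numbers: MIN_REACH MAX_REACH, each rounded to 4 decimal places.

Answer: 1.0000 16.6000

Derivation:
Link lengths: [8.8, 7.8]
max_reach = 8.8 + 7.8 = 16.6
L_max = max([8.8, 7.8]) = 8.8
S (sum of others) = 16.6 - 8.8 = 7.8
min_reach = max(0, 8.8 - 7.8) = max(0, 1) = 1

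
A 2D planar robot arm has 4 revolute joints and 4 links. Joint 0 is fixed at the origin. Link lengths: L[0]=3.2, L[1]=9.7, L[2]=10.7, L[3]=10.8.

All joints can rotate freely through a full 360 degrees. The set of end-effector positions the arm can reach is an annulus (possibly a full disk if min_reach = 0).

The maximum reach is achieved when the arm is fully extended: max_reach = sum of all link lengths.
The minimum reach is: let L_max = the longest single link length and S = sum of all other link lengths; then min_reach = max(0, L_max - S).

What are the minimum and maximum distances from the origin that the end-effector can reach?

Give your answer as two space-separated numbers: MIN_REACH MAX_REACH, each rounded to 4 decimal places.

Answer: 0.0000 34.4000

Derivation:
Link lengths: [3.2, 9.7, 10.7, 10.8]
max_reach = 3.2 + 9.7 + 10.7 + 10.8 = 34.4
L_max = max([3.2, 9.7, 10.7, 10.8]) = 10.8
S (sum of others) = 34.4 - 10.8 = 23.6
min_reach = max(0, 10.8 - 23.6) = max(0, -12.8) = 0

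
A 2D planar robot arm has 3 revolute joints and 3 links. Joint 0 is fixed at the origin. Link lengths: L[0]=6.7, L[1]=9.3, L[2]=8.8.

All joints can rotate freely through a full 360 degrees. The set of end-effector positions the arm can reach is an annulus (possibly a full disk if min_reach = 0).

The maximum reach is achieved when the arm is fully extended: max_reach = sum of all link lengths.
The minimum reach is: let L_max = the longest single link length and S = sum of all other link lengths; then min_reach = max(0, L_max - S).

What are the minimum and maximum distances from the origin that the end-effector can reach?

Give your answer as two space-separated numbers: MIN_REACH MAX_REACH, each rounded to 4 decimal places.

Answer: 0.0000 24.8000

Derivation:
Link lengths: [6.7, 9.3, 8.8]
max_reach = 6.7 + 9.3 + 8.8 = 24.8
L_max = max([6.7, 9.3, 8.8]) = 9.3
S (sum of others) = 24.8 - 9.3 = 15.5
min_reach = max(0, 9.3 - 15.5) = max(0, -6.2) = 0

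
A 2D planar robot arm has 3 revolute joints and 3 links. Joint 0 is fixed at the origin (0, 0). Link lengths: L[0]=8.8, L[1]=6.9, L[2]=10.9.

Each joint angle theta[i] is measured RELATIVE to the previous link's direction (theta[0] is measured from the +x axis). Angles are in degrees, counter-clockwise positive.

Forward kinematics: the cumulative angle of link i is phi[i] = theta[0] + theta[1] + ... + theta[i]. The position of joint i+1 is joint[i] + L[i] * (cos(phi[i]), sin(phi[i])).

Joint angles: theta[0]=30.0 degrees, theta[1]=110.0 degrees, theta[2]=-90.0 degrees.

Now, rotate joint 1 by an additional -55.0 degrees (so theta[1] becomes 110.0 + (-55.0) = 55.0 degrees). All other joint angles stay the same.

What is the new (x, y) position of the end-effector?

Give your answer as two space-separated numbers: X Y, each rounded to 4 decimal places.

joint[0] = (0.0000, 0.0000)  (base)
link 0: phi[0] = 30 = 30 deg
  cos(30 deg) = 0.8660, sin(30 deg) = 0.5000
  joint[1] = (0.0000, 0.0000) + 8.8 * (0.8660, 0.5000) = (0.0000 + 7.6210, 0.0000 + 4.4000) = (7.6210, 4.4000)
link 1: phi[1] = 30 + 55 = 85 deg
  cos(85 deg) = 0.0872, sin(85 deg) = 0.9962
  joint[2] = (7.6210, 4.4000) + 6.9 * (0.0872, 0.9962) = (7.6210 + 0.6014, 4.4000 + 6.8737) = (8.2224, 11.2737)
link 2: phi[2] = 30 + 55 + -90 = -5 deg
  cos(-5 deg) = 0.9962, sin(-5 deg) = -0.0872
  joint[3] = (8.2224, 11.2737) + 10.9 * (0.9962, -0.0872) = (8.2224 + 10.8585, 11.2737 + -0.9500) = (19.0809, 10.3237)
End effector: (19.0809, 10.3237)

Answer: 19.0809 10.3237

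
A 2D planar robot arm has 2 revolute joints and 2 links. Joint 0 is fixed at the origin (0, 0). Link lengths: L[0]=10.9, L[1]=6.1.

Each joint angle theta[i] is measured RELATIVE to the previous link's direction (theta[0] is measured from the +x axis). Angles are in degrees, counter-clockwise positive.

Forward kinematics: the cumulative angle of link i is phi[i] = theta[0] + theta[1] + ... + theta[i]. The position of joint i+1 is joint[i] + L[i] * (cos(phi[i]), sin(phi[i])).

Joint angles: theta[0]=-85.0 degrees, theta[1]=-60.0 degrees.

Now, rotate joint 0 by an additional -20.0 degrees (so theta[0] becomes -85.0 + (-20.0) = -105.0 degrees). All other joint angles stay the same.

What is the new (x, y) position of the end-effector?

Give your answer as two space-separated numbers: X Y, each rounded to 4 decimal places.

Answer: -8.7133 -12.1074

Derivation:
joint[0] = (0.0000, 0.0000)  (base)
link 0: phi[0] = -105 = -105 deg
  cos(-105 deg) = -0.2588, sin(-105 deg) = -0.9659
  joint[1] = (0.0000, 0.0000) + 10.9 * (-0.2588, -0.9659) = (0.0000 + -2.8211, 0.0000 + -10.5286) = (-2.8211, -10.5286)
link 1: phi[1] = -105 + -60 = -165 deg
  cos(-165 deg) = -0.9659, sin(-165 deg) = -0.2588
  joint[2] = (-2.8211, -10.5286) + 6.1 * (-0.9659, -0.2588) = (-2.8211 + -5.8921, -10.5286 + -1.5788) = (-8.7133, -12.1074)
End effector: (-8.7133, -12.1074)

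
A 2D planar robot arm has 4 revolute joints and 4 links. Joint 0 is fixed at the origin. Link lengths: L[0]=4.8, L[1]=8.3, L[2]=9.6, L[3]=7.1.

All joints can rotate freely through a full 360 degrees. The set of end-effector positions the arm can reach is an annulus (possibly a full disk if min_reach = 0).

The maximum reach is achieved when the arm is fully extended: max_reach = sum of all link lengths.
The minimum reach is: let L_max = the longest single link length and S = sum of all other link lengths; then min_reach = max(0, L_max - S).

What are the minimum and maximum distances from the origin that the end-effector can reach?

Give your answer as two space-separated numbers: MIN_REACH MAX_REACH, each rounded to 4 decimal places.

Link lengths: [4.8, 8.3, 9.6, 7.1]
max_reach = 4.8 + 8.3 + 9.6 + 7.1 = 29.8
L_max = max([4.8, 8.3, 9.6, 7.1]) = 9.6
S (sum of others) = 29.8 - 9.6 = 20.2
min_reach = max(0, 9.6 - 20.2) = max(0, -10.6) = 0

Answer: 0.0000 29.8000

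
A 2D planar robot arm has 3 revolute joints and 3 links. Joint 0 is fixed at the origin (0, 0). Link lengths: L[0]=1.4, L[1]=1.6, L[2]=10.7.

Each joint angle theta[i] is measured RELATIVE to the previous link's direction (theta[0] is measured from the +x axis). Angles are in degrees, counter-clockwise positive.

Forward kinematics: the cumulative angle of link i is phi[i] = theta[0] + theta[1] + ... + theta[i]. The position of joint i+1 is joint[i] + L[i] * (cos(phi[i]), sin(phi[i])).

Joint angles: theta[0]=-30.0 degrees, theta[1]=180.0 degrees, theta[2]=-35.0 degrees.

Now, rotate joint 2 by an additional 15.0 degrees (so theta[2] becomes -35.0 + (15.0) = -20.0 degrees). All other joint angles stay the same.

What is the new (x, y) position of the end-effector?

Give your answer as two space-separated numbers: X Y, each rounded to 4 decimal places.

Answer: -7.0510 8.2967

Derivation:
joint[0] = (0.0000, 0.0000)  (base)
link 0: phi[0] = -30 = -30 deg
  cos(-30 deg) = 0.8660, sin(-30 deg) = -0.5000
  joint[1] = (0.0000, 0.0000) + 1.4 * (0.8660, -0.5000) = (0.0000 + 1.2124, 0.0000 + -0.7000) = (1.2124, -0.7000)
link 1: phi[1] = -30 + 180 = 150 deg
  cos(150 deg) = -0.8660, sin(150 deg) = 0.5000
  joint[2] = (1.2124, -0.7000) + 1.6 * (-0.8660, 0.5000) = (1.2124 + -1.3856, -0.7000 + 0.8000) = (-0.1732, 0.1000)
link 2: phi[2] = -30 + 180 + -20 = 130 deg
  cos(130 deg) = -0.6428, sin(130 deg) = 0.7660
  joint[3] = (-0.1732, 0.1000) + 10.7 * (-0.6428, 0.7660) = (-0.1732 + -6.8778, 0.1000 + 8.1967) = (-7.0510, 8.2967)
End effector: (-7.0510, 8.2967)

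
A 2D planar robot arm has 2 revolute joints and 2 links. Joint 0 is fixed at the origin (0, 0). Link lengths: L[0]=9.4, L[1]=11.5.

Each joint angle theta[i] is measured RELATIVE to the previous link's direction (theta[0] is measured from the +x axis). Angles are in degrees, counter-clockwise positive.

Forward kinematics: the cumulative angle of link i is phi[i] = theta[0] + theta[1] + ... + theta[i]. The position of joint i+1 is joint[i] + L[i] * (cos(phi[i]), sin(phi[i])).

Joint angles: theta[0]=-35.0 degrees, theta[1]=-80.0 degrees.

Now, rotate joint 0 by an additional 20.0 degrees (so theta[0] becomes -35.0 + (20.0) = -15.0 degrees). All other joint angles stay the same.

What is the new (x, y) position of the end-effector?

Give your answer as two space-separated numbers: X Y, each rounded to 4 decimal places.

joint[0] = (0.0000, 0.0000)  (base)
link 0: phi[0] = -15 = -15 deg
  cos(-15 deg) = 0.9659, sin(-15 deg) = -0.2588
  joint[1] = (0.0000, 0.0000) + 9.4 * (0.9659, -0.2588) = (0.0000 + 9.0797, 0.0000 + -2.4329) = (9.0797, -2.4329)
link 1: phi[1] = -15 + -80 = -95 deg
  cos(-95 deg) = -0.0872, sin(-95 deg) = -0.9962
  joint[2] = (9.0797, -2.4329) + 11.5 * (-0.0872, -0.9962) = (9.0797 + -1.0023, -2.4329 + -11.4562) = (8.0774, -13.8891)
End effector: (8.0774, -13.8891)

Answer: 8.0774 -13.8891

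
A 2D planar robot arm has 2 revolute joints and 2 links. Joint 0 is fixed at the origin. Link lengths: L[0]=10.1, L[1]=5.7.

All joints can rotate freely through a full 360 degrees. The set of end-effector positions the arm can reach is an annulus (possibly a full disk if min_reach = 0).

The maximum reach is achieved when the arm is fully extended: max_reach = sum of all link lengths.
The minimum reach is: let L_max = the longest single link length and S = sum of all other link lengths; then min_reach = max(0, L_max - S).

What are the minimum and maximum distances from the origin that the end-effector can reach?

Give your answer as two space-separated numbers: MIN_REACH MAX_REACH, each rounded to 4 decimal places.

Answer: 4.4000 15.8000

Derivation:
Link lengths: [10.1, 5.7]
max_reach = 10.1 + 5.7 = 15.8
L_max = max([10.1, 5.7]) = 10.1
S (sum of others) = 15.8 - 10.1 = 5.7
min_reach = max(0, 10.1 - 5.7) = max(0, 4.4) = 4.4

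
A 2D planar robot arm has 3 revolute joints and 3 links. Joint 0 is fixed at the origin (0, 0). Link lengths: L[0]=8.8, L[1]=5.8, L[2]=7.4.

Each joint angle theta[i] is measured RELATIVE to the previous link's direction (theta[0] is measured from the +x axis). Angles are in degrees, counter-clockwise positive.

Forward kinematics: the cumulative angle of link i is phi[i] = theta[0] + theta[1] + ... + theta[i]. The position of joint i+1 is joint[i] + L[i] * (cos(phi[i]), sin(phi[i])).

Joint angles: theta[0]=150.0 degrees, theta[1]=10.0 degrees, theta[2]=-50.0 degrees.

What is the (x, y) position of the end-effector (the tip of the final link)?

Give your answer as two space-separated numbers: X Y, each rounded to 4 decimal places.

Answer: -15.6022 13.3374

Derivation:
joint[0] = (0.0000, 0.0000)  (base)
link 0: phi[0] = 150 = 150 deg
  cos(150 deg) = -0.8660, sin(150 deg) = 0.5000
  joint[1] = (0.0000, 0.0000) + 8.8 * (-0.8660, 0.5000) = (0.0000 + -7.6210, 0.0000 + 4.4000) = (-7.6210, 4.4000)
link 1: phi[1] = 150 + 10 = 160 deg
  cos(160 deg) = -0.9397, sin(160 deg) = 0.3420
  joint[2] = (-7.6210, 4.4000) + 5.8 * (-0.9397, 0.3420) = (-7.6210 + -5.4502, 4.4000 + 1.9837) = (-13.0712, 6.3837)
link 2: phi[2] = 150 + 10 + -50 = 110 deg
  cos(110 deg) = -0.3420, sin(110 deg) = 0.9397
  joint[3] = (-13.0712, 6.3837) + 7.4 * (-0.3420, 0.9397) = (-13.0712 + -2.5309, 6.3837 + 6.9537) = (-15.6022, 13.3374)
End effector: (-15.6022, 13.3374)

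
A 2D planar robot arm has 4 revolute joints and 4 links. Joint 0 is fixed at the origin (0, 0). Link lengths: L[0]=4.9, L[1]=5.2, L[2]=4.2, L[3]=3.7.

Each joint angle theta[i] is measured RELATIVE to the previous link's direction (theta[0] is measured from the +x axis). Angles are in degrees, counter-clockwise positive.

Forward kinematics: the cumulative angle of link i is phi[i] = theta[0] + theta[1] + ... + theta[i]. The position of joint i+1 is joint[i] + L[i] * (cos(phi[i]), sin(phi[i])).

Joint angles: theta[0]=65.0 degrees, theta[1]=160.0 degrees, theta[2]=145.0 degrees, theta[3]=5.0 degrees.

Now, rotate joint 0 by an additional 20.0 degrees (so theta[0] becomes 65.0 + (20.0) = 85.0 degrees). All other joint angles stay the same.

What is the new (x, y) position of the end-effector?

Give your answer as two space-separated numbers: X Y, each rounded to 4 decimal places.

joint[0] = (0.0000, 0.0000)  (base)
link 0: phi[0] = 85 = 85 deg
  cos(85 deg) = 0.0872, sin(85 deg) = 0.9962
  joint[1] = (0.0000, 0.0000) + 4.9 * (0.0872, 0.9962) = (0.0000 + 0.4271, 0.0000 + 4.8814) = (0.4271, 4.8814)
link 1: phi[1] = 85 + 160 = 245 deg
  cos(245 deg) = -0.4226, sin(245 deg) = -0.9063
  joint[2] = (0.4271, 4.8814) + 5.2 * (-0.4226, -0.9063) = (0.4271 + -2.1976, 4.8814 + -4.7128) = (-1.7706, 0.1686)
link 2: phi[2] = 85 + 160 + 145 = 390 deg
  cos(390 deg) = 0.8660, sin(390 deg) = 0.5000
  joint[3] = (-1.7706, 0.1686) + 4.2 * (0.8660, 0.5000) = (-1.7706 + 3.6373, 0.1686 + 2.1000) = (1.8668, 2.2686)
link 3: phi[3] = 85 + 160 + 145 + 5 = 395 deg
  cos(395 deg) = 0.8192, sin(395 deg) = 0.5736
  joint[4] = (1.8668, 2.2686) + 3.7 * (0.8192, 0.5736) = (1.8668 + 3.0309, 2.2686 + 2.1222) = (4.8976, 4.3908)
End effector: (4.8976, 4.3908)

Answer: 4.8976 4.3908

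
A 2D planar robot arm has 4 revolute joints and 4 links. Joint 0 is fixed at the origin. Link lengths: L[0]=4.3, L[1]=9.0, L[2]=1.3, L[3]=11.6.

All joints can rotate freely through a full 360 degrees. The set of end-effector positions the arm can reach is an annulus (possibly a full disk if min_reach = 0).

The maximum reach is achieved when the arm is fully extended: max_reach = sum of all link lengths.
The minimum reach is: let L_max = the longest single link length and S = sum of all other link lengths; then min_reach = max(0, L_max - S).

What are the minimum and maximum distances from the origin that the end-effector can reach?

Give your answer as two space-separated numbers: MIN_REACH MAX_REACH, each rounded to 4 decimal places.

Answer: 0.0000 26.2000

Derivation:
Link lengths: [4.3, 9.0, 1.3, 11.6]
max_reach = 4.3 + 9 + 1.3 + 11.6 = 26.2
L_max = max([4.3, 9.0, 1.3, 11.6]) = 11.6
S (sum of others) = 26.2 - 11.6 = 14.6
min_reach = max(0, 11.6 - 14.6) = max(0, -3) = 0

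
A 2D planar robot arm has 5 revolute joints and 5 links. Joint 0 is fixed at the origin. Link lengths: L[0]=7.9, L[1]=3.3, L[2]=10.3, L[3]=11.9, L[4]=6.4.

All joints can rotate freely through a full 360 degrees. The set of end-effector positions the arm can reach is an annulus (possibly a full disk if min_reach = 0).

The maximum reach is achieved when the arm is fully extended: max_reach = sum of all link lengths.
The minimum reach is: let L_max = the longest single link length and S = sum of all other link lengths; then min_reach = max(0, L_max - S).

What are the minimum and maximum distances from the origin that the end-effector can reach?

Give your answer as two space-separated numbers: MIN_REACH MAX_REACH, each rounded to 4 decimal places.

Answer: 0.0000 39.8000

Derivation:
Link lengths: [7.9, 3.3, 10.3, 11.9, 6.4]
max_reach = 7.9 + 3.3 + 10.3 + 11.9 + 6.4 = 39.8
L_max = max([7.9, 3.3, 10.3, 11.9, 6.4]) = 11.9
S (sum of others) = 39.8 - 11.9 = 27.9
min_reach = max(0, 11.9 - 27.9) = max(0, -16) = 0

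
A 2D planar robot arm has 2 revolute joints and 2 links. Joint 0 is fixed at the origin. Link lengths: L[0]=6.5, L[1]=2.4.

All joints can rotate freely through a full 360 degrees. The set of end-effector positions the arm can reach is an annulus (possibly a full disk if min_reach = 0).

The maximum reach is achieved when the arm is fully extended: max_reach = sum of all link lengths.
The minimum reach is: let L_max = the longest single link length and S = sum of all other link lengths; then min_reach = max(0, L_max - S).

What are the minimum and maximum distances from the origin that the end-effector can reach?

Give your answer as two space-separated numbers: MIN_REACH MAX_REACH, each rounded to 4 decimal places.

Link lengths: [6.5, 2.4]
max_reach = 6.5 + 2.4 = 8.9
L_max = max([6.5, 2.4]) = 6.5
S (sum of others) = 8.9 - 6.5 = 2.4
min_reach = max(0, 6.5 - 2.4) = max(0, 4.1) = 4.1

Answer: 4.1000 8.9000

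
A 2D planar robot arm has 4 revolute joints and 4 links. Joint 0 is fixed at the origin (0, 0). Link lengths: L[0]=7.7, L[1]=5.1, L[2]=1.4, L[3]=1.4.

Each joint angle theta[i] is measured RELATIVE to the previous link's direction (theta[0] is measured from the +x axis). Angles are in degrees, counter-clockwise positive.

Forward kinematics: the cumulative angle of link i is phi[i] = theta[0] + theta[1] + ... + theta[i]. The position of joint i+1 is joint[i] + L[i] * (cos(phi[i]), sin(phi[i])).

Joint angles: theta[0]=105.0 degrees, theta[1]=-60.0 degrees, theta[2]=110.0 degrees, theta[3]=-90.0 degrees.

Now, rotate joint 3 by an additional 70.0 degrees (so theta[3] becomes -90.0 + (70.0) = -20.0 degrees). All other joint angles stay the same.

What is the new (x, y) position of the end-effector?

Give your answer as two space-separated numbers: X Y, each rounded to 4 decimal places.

Answer: -0.6454 12.6255

Derivation:
joint[0] = (0.0000, 0.0000)  (base)
link 0: phi[0] = 105 = 105 deg
  cos(105 deg) = -0.2588, sin(105 deg) = 0.9659
  joint[1] = (0.0000, 0.0000) + 7.7 * (-0.2588, 0.9659) = (0.0000 + -1.9929, 0.0000 + 7.4376) = (-1.9929, 7.4376)
link 1: phi[1] = 105 + -60 = 45 deg
  cos(45 deg) = 0.7071, sin(45 deg) = 0.7071
  joint[2] = (-1.9929, 7.4376) + 5.1 * (0.7071, 0.7071) = (-1.9929 + 3.6062, 7.4376 + 3.6062) = (1.6133, 11.0439)
link 2: phi[2] = 105 + -60 + 110 = 155 deg
  cos(155 deg) = -0.9063, sin(155 deg) = 0.4226
  joint[3] = (1.6133, 11.0439) + 1.4 * (-0.9063, 0.4226) = (1.6133 + -1.2688, 11.0439 + 0.5917) = (0.3445, 11.6355)
link 3: phi[3] = 105 + -60 + 110 + -20 = 135 deg
  cos(135 deg) = -0.7071, sin(135 deg) = 0.7071
  joint[4] = (0.3445, 11.6355) + 1.4 * (-0.7071, 0.7071) = (0.3445 + -0.9899, 11.6355 + 0.9899) = (-0.6454, 12.6255)
End effector: (-0.6454, 12.6255)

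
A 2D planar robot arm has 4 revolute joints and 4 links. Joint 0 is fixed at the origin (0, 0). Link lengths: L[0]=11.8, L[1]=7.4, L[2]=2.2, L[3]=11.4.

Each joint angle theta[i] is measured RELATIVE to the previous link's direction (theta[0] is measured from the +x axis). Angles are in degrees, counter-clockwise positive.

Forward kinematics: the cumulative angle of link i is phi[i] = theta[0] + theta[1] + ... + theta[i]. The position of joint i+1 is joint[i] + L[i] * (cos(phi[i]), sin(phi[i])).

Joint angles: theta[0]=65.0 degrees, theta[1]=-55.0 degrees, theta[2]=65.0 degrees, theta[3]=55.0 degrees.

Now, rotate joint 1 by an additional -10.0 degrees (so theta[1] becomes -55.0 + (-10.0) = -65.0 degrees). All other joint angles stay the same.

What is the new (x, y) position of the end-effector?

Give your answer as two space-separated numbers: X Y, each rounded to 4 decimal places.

joint[0] = (0.0000, 0.0000)  (base)
link 0: phi[0] = 65 = 65 deg
  cos(65 deg) = 0.4226, sin(65 deg) = 0.9063
  joint[1] = (0.0000, 0.0000) + 11.8 * (0.4226, 0.9063) = (0.0000 + 4.9869, 0.0000 + 10.6944) = (4.9869, 10.6944)
link 1: phi[1] = 65 + -65 = 0 deg
  cos(0 deg) = 1.0000, sin(0 deg) = 0.0000
  joint[2] = (4.9869, 10.6944) + 7.4 * (1.0000, 0.0000) = (4.9869 + 7.4000, 10.6944 + 0.0000) = (12.3869, 10.6944)
link 2: phi[2] = 65 + -65 + 65 = 65 deg
  cos(65 deg) = 0.4226, sin(65 deg) = 0.9063
  joint[3] = (12.3869, 10.6944) + 2.2 * (0.4226, 0.9063) = (12.3869 + 0.9298, 10.6944 + 1.9939) = (13.3167, 12.6883)
link 3: phi[3] = 65 + -65 + 65 + 55 = 120 deg
  cos(120 deg) = -0.5000, sin(120 deg) = 0.8660
  joint[4] = (13.3167, 12.6883) + 11.4 * (-0.5000, 0.8660) = (13.3167 + -5.7000, 12.6883 + 9.8727) = (7.6167, 22.5610)
End effector: (7.6167, 22.5610)

Answer: 7.6167 22.5610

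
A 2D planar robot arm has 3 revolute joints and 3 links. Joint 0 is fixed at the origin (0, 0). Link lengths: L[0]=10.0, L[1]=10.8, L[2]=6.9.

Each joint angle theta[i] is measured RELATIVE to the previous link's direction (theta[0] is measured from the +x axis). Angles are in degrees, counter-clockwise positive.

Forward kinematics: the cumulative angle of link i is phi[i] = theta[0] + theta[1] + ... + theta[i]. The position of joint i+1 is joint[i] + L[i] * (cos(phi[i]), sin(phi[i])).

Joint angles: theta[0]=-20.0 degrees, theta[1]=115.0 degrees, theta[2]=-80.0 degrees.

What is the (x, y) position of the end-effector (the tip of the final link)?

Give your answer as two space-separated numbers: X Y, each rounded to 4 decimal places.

joint[0] = (0.0000, 0.0000)  (base)
link 0: phi[0] = -20 = -20 deg
  cos(-20 deg) = 0.9397, sin(-20 deg) = -0.3420
  joint[1] = (0.0000, 0.0000) + 10 * (0.9397, -0.3420) = (0.0000 + 9.3969, 0.0000 + -3.4202) = (9.3969, -3.4202)
link 1: phi[1] = -20 + 115 = 95 deg
  cos(95 deg) = -0.0872, sin(95 deg) = 0.9962
  joint[2] = (9.3969, -3.4202) + 10.8 * (-0.0872, 0.9962) = (9.3969 + -0.9413, -3.4202 + 10.7589) = (8.4556, 7.3387)
link 2: phi[2] = -20 + 115 + -80 = 15 deg
  cos(15 deg) = 0.9659, sin(15 deg) = 0.2588
  joint[3] = (8.4556, 7.3387) + 6.9 * (0.9659, 0.2588) = (8.4556 + 6.6649, 7.3387 + 1.7859) = (15.1205, 9.1246)
End effector: (15.1205, 9.1246)

Answer: 15.1205 9.1246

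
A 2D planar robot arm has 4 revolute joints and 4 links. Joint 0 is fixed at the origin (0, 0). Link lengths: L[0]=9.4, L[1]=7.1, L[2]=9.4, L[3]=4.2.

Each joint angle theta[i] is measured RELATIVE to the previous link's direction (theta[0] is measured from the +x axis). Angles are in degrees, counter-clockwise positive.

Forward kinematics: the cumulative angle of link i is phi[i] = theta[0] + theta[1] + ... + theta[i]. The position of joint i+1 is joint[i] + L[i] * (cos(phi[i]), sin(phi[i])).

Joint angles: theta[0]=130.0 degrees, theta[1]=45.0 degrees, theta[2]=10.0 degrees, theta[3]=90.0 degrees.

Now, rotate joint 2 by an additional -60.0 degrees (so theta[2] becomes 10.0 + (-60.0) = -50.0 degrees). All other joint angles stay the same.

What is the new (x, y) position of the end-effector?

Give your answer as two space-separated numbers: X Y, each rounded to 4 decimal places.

joint[0] = (0.0000, 0.0000)  (base)
link 0: phi[0] = 130 = 130 deg
  cos(130 deg) = -0.6428, sin(130 deg) = 0.7660
  joint[1] = (0.0000, 0.0000) + 9.4 * (-0.6428, 0.7660) = (0.0000 + -6.0422, 0.0000 + 7.2008) = (-6.0422, 7.2008)
link 1: phi[1] = 130 + 45 = 175 deg
  cos(175 deg) = -0.9962, sin(175 deg) = 0.0872
  joint[2] = (-6.0422, 7.2008) + 7.1 * (-0.9962, 0.0872) = (-6.0422 + -7.0730, 7.2008 + 0.6188) = (-13.1152, 7.8196)
link 2: phi[2] = 130 + 45 + -50 = 125 deg
  cos(125 deg) = -0.5736, sin(125 deg) = 0.8192
  joint[3] = (-13.1152, 7.8196) + 9.4 * (-0.5736, 0.8192) = (-13.1152 + -5.3916, 7.8196 + 7.7000) = (-18.5068, 15.5197)
link 3: phi[3] = 130 + 45 + -50 + 90 = 215 deg
  cos(215 deg) = -0.8192, sin(215 deg) = -0.5736
  joint[4] = (-18.5068, 15.5197) + 4.2 * (-0.8192, -0.5736) = (-18.5068 + -3.4404, 15.5197 + -2.4090) = (-21.9472, 13.1106)
End effector: (-21.9472, 13.1106)

Answer: -21.9472 13.1106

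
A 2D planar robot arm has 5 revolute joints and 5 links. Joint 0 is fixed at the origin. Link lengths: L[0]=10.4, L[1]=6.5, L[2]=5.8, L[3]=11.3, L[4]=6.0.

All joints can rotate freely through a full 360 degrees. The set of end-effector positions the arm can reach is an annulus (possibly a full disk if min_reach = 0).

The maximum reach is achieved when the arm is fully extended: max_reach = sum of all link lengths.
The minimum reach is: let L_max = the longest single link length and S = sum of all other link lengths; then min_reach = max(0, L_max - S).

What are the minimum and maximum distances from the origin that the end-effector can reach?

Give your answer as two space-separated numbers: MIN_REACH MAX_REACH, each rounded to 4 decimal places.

Answer: 0.0000 40.0000

Derivation:
Link lengths: [10.4, 6.5, 5.8, 11.3, 6.0]
max_reach = 10.4 + 6.5 + 5.8 + 11.3 + 6 = 40
L_max = max([10.4, 6.5, 5.8, 11.3, 6.0]) = 11.3
S (sum of others) = 40 - 11.3 = 28.7
min_reach = max(0, 11.3 - 28.7) = max(0, -17.4) = 0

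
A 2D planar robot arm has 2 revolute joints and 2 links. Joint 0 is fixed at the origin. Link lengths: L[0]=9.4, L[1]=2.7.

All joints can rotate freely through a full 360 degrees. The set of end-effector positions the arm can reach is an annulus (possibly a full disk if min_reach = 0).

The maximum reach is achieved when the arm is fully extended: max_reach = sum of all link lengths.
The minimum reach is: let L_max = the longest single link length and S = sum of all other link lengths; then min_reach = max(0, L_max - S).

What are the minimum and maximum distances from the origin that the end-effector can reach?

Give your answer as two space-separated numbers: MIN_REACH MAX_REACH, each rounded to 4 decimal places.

Link lengths: [9.4, 2.7]
max_reach = 9.4 + 2.7 = 12.1
L_max = max([9.4, 2.7]) = 9.4
S (sum of others) = 12.1 - 9.4 = 2.7
min_reach = max(0, 9.4 - 2.7) = max(0, 6.7) = 6.7

Answer: 6.7000 12.1000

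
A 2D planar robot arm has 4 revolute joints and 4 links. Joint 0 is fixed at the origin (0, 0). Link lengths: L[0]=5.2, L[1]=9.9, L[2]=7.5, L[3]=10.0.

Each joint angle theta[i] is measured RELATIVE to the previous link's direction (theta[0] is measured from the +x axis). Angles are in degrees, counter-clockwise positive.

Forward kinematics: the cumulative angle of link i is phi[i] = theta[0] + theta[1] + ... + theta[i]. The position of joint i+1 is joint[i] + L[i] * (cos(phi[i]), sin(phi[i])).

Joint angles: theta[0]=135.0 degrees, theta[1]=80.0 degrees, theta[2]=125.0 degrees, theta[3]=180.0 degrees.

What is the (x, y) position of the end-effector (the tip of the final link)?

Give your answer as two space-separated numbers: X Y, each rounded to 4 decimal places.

Answer: -14.1358 -1.1464

Derivation:
joint[0] = (0.0000, 0.0000)  (base)
link 0: phi[0] = 135 = 135 deg
  cos(135 deg) = -0.7071, sin(135 deg) = 0.7071
  joint[1] = (0.0000, 0.0000) + 5.2 * (-0.7071, 0.7071) = (0.0000 + -3.6770, 0.0000 + 3.6770) = (-3.6770, 3.6770)
link 1: phi[1] = 135 + 80 = 215 deg
  cos(215 deg) = -0.8192, sin(215 deg) = -0.5736
  joint[2] = (-3.6770, 3.6770) + 9.9 * (-0.8192, -0.5736) = (-3.6770 + -8.1096, 3.6770 + -5.6784) = (-11.7866, -2.0015)
link 2: phi[2] = 135 + 80 + 125 = 340 deg
  cos(340 deg) = 0.9397, sin(340 deg) = -0.3420
  joint[3] = (-11.7866, -2.0015) + 7.5 * (0.9397, -0.3420) = (-11.7866 + 7.0477, -2.0015 + -2.5652) = (-4.7389, -4.5666)
link 3: phi[3] = 135 + 80 + 125 + 180 = 520 deg
  cos(520 deg) = -0.9397, sin(520 deg) = 0.3420
  joint[4] = (-4.7389, -4.5666) + 10 * (-0.9397, 0.3420) = (-4.7389 + -9.3969, -4.5666 + 3.4202) = (-14.1358, -1.1464)
End effector: (-14.1358, -1.1464)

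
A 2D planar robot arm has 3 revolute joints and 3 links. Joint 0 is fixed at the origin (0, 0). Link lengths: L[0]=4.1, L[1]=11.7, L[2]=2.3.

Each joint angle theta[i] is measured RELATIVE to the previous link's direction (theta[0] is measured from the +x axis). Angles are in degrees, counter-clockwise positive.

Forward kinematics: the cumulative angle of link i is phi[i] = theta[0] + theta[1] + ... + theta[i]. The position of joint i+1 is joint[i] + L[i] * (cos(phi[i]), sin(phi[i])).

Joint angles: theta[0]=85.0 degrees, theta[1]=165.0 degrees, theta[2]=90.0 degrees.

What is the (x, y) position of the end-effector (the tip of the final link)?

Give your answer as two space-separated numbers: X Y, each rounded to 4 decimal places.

Answer: -1.4830 -7.6967

Derivation:
joint[0] = (0.0000, 0.0000)  (base)
link 0: phi[0] = 85 = 85 deg
  cos(85 deg) = 0.0872, sin(85 deg) = 0.9962
  joint[1] = (0.0000, 0.0000) + 4.1 * (0.0872, 0.9962) = (0.0000 + 0.3573, 0.0000 + 4.0844) = (0.3573, 4.0844)
link 1: phi[1] = 85 + 165 = 250 deg
  cos(250 deg) = -0.3420, sin(250 deg) = -0.9397
  joint[2] = (0.3573, 4.0844) + 11.7 * (-0.3420, -0.9397) = (0.3573 + -4.0016, 4.0844 + -10.9944) = (-3.6443, -6.9100)
link 2: phi[2] = 85 + 165 + 90 = 340 deg
  cos(340 deg) = 0.9397, sin(340 deg) = -0.3420
  joint[3] = (-3.6443, -6.9100) + 2.3 * (0.9397, -0.3420) = (-3.6443 + 2.1613, -6.9100 + -0.7866) = (-1.4830, -7.6967)
End effector: (-1.4830, -7.6967)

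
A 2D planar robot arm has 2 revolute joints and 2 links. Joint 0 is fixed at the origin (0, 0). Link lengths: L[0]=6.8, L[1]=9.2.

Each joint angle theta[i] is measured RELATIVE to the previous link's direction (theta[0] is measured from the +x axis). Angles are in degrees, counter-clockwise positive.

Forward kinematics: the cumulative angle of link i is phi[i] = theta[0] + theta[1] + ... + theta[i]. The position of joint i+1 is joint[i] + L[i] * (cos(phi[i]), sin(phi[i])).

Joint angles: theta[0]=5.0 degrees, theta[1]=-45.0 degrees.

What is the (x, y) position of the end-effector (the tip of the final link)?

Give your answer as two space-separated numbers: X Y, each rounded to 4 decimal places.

Answer: 13.8217 -5.3210

Derivation:
joint[0] = (0.0000, 0.0000)  (base)
link 0: phi[0] = 5 = 5 deg
  cos(5 deg) = 0.9962, sin(5 deg) = 0.0872
  joint[1] = (0.0000, 0.0000) + 6.8 * (0.9962, 0.0872) = (0.0000 + 6.7741, 0.0000 + 0.5927) = (6.7741, 0.5927)
link 1: phi[1] = 5 + -45 = -40 deg
  cos(-40 deg) = 0.7660, sin(-40 deg) = -0.6428
  joint[2] = (6.7741, 0.5927) + 9.2 * (0.7660, -0.6428) = (6.7741 + 7.0476, 0.5927 + -5.9136) = (13.8217, -5.3210)
End effector: (13.8217, -5.3210)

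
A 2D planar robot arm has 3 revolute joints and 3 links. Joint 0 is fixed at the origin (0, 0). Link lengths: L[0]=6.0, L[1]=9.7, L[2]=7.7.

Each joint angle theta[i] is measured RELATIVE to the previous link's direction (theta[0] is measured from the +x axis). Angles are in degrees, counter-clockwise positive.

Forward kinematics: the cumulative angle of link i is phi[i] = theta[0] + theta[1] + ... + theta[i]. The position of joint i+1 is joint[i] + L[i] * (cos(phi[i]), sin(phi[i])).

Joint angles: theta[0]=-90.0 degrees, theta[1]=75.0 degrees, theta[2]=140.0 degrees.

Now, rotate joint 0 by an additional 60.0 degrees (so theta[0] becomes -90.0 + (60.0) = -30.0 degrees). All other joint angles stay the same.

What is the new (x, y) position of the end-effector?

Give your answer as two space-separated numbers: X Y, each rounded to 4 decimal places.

Answer: 4.3844 3.1878

Derivation:
joint[0] = (0.0000, 0.0000)  (base)
link 0: phi[0] = -30 = -30 deg
  cos(-30 deg) = 0.8660, sin(-30 deg) = -0.5000
  joint[1] = (0.0000, 0.0000) + 6 * (0.8660, -0.5000) = (0.0000 + 5.1962, 0.0000 + -3.0000) = (5.1962, -3.0000)
link 1: phi[1] = -30 + 75 = 45 deg
  cos(45 deg) = 0.7071, sin(45 deg) = 0.7071
  joint[2] = (5.1962, -3.0000) + 9.7 * (0.7071, 0.7071) = (5.1962 + 6.8589, -3.0000 + 6.8589) = (12.0551, 3.8589)
link 2: phi[2] = -30 + 75 + 140 = 185 deg
  cos(185 deg) = -0.9962, sin(185 deg) = -0.0872
  joint[3] = (12.0551, 3.8589) + 7.7 * (-0.9962, -0.0872) = (12.0551 + -7.6707, 3.8589 + -0.6711) = (4.3844, 3.1878)
End effector: (4.3844, 3.1878)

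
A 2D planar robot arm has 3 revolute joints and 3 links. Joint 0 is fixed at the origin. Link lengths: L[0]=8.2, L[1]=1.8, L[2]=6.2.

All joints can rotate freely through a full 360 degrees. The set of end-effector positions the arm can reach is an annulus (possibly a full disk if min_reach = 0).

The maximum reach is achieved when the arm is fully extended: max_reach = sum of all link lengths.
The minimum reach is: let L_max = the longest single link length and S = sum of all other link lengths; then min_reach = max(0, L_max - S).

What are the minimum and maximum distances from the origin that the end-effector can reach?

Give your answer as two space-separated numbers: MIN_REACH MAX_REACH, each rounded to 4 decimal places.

Answer: 0.2000 16.2000

Derivation:
Link lengths: [8.2, 1.8, 6.2]
max_reach = 8.2 + 1.8 + 6.2 = 16.2
L_max = max([8.2, 1.8, 6.2]) = 8.2
S (sum of others) = 16.2 - 8.2 = 8
min_reach = max(0, 8.2 - 8) = max(0, 0.2) = 0.2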